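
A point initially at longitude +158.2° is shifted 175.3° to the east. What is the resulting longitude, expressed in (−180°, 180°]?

-26.5°

Start at +158.2°; shift +175.3° → +333.5°.
+333.5° lies outside (−180°, 180°]; subtract 360° → -26.5°.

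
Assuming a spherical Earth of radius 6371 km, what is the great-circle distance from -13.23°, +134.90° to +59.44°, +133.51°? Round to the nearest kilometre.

Δλ = 133.51 − 134.90 = -1.39°.
Δφ = 59.44 − -13.23 = 72.67°.
a = sin²(Δφ/2) + cos φ₁ · cos φ₂ · sin²(Δλ/2) = 0.351135.
c = 2·atan2(√a, √(1−a)) = 1.26848 rad → d = 6371·c ≈ 8081.51 km.

8082 km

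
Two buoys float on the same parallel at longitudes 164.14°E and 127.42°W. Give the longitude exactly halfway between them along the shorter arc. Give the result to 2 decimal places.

Signed shortest Δλ from +164.14° to -127.42° is +68.44°.
Midpoint longitude = +164.14° + (+68.44°)/2 = +164.14° + 34.22° = +198.36°.
Normalise into (−180°, 180°]: -161.64°.
(The naïve average (+164.14 + -127.42)/2 = 18.36° is on the wrong side of the globe.)

161.64°W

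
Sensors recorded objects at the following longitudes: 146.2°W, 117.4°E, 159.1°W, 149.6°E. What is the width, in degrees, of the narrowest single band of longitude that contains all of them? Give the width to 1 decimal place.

96.4°

Sort the longitudes: -159.1°, -146.2°, +117.4°, +149.6°.
Eastward gaps between consecutive values (wrapping around): 12.9°, 263.6°, 32.2°, 51.3°.
Largest gap = 263.6° ⇒ minimal covering band is its complement: 360° − 263.6° = 96.4°.
Band runs from +117.4° eastward to -146.2°, crossing the antimeridian.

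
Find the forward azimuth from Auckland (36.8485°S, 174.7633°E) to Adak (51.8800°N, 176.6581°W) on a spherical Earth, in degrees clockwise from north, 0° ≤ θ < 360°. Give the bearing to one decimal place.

5.3°

Δλ = -176.6581 − 174.7633 = -351.4214°; wrapped into (−180°, 180°]: 8.5786°.
θ = atan2( sin Δλ · cos φ₂ , cos φ₁ · sin φ₂ − sin φ₁ · cos φ₂ · cos Δλ )
  = atan2(0.09208, 0.99561) = 5.284° → normalised to [0°, 360°): 5.284°.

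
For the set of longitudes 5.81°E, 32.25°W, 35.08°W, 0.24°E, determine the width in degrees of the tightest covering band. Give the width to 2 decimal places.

Sort the longitudes: -35.08°, -32.25°, +0.24°, +5.81°.
Eastward gaps between consecutive values (wrapping around): 2.83°, 32.49°, 5.57°, 319.11°.
Largest gap = 319.11° ⇒ minimal covering band is its complement: 360° − 319.11° = 40.89°.
Band runs from -35.08° eastward to +5.81°.

40.89°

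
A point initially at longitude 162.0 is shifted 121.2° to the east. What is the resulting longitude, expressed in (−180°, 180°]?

-76.8°

Start at +162.0°; shift +121.2° → +283.2°.
+283.2° lies outside (−180°, 180°]; subtract 360° → -76.8°.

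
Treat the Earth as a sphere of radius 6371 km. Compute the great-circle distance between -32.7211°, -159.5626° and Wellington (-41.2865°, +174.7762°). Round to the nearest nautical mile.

1327 nmi

Δλ = 174.7762 − -159.5626 = 334.3388°; wrapped into (−180°, 180°]: -25.6612°.
Δφ = -41.2865 − -32.7211 = -8.5654°.
a = sin²(Δφ/2) + cos φ₁ · cos φ₂ · sin²(Δλ/2) = 0.036752.
c = 2·atan2(√a, √(1−a)) = 0.38581 rad → d = 6371·c ≈ 2457.98 km ≈ 1327.20 nmi.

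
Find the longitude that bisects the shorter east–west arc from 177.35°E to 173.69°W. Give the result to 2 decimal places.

Signed shortest Δλ from +177.35° to -173.69° is +8.96°.
Midpoint longitude = +177.35° + (+8.96°)/2 = +177.35° + 4.48° = +181.83°.
Normalise into (−180°, 180°]: -178.17°.
(The naïve average (+177.35 + -173.69)/2 = 1.83° is on the wrong side of the globe.)

178.17°W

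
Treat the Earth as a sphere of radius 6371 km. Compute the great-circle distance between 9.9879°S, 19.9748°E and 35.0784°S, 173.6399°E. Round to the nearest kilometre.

Δλ = 173.6399 − 19.9748 = 153.6651°.
Δφ = -35.0784 − -9.9879 = -25.0905°.
a = sin²(Δφ/2) + cos φ₁ · cos φ₂ · sin²(Δλ/2) = 0.811321.
c = 2·atan2(√a, √(1−a)) = 2.24291 rad → d = 6371·c ≈ 14289.59 km.

14290 km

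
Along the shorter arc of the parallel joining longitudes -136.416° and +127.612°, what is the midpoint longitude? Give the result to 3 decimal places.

+175.598°

Signed shortest Δλ from -136.416° to +127.612° is -95.972°.
Midpoint longitude = -136.416° + (-95.972°)/2 = -136.416° − 47.986° = -184.402°.
Normalise into (−180°, 180°]: +175.598°.
(The naïve average (-136.416 + +127.612)/2 = -4.402° is on the wrong side of the globe.)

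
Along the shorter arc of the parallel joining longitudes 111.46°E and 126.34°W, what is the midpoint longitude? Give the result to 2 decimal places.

Signed shortest Δλ from +111.46° to -126.34° is +122.20°.
Midpoint longitude = +111.46° + (+122.20°)/2 = +111.46° + 61.10° = +172.56°.
(The naïve average (+111.46 + -126.34)/2 = -7.44° is on the wrong side of the globe.)

172.56°E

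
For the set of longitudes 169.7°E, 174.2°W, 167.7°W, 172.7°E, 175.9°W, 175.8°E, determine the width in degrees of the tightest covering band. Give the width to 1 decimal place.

22.6°

Sort the longitudes: -175.9°, -174.2°, -167.7°, +169.7°, +172.7°, +175.8°.
Eastward gaps between consecutive values (wrapping around): 1.7°, 6.5°, 337.4°, 3.0°, 3.1°, 8.3°.
Largest gap = 337.4° ⇒ minimal covering band is its complement: 360° − 337.4° = 22.6°.
Band runs from +169.7° eastward to -167.7°, crossing the antimeridian.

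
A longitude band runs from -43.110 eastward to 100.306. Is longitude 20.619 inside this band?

Yes

Band width going east from -43.110° to +100.306°: ((100.306 − -43.110) mod 360) = 143.416°.
Offset of +20.619° east of the west edge: ((20.619 − -43.110) mod 360) = 63.729°.
63.729° ≤ 143.416° ⇒ inside.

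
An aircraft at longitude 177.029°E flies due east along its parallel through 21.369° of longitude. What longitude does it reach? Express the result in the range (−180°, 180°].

Start at +177.029°; shift +21.369° → +198.398°.
+198.398° lies outside (−180°, 180°]; subtract 360° → -161.602°.

161.602°W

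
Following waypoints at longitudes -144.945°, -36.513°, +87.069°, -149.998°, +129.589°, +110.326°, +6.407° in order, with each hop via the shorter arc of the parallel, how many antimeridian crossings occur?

Leg 1: -144.945° → -36.513°, shortest Δλ = 108.432° (east) — does not cross 180°.
Leg 2: -36.513° → +87.069°, shortest Δλ = 123.582° (east) — does not cross 180°.
Leg 3: +87.069° → -149.998°, shortest Δλ = 122.933° (east) — crosses 180°.
Leg 4: -149.998° → +129.589°, shortest Δλ = -80.413° (west) — crosses 180°.
Leg 5: +129.589° → +110.326°, shortest Δλ = -19.263° (west) — does not cross 180°.
Leg 6: +110.326° → +6.407°, shortest Δλ = -103.919° (west) — does not cross 180°.
Total crossings: 2.

2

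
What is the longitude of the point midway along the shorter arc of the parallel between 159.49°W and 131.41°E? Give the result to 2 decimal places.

Signed shortest Δλ from -159.49° to +131.41° is -69.10°.
Midpoint longitude = -159.49° + (-69.10°)/2 = -159.49° − 34.55° = -194.04°.
Normalise into (−180°, 180°]: +165.96°.
(The naïve average (-159.49 + +131.41)/2 = -14.04° is on the wrong side of the globe.)

165.96°E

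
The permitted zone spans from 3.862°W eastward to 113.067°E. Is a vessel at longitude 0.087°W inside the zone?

Band width going east from -3.862° to +113.067°: ((113.067 − -3.862) mod 360) = 116.929°.
Offset of -0.087° east of the west edge: ((-0.087 − -3.862) mod 360) = 3.775°.
3.775° ≤ 116.929° ⇒ inside.

Yes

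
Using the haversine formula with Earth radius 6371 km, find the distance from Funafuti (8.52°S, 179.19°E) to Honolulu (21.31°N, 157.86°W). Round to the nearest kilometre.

Δλ = -157.86 − 179.19 = -337.05°; wrapped into (−180°, 180°]: 22.95°.
Δφ = 21.31 − -8.52 = 29.83°.
a = sin²(Δφ/2) + cos φ₁ · cos φ₂ · sin²(Δλ/2) = 0.102712.
c = 2·atan2(√a, √(1−a)) = 0.65249 rad → d = 6371·c ≈ 4156.99 km.

4157 km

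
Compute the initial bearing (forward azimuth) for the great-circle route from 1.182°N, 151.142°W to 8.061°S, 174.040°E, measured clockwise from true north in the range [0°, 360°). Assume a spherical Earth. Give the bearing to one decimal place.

Δλ = 174.040 − -151.142 = 325.182°; wrapped into (−180°, 180°]: -34.818°.
θ = atan2( sin Δλ · cos φ₂ , cos φ₁ · sin φ₂ − sin φ₁ · cos φ₂ · cos Δλ )
  = atan2(-0.56533, -0.15697) = -105.517° → normalised to [0°, 360°): 254.483°.

254.5°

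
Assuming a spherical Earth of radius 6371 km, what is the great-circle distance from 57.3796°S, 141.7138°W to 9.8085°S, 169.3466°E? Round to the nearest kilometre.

6727 km

Δλ = 169.3466 − -141.7138 = 311.0604°; wrapped into (−180°, 180°]: -48.9396°.
Δφ = -9.8085 − -57.3796 = 47.5711°.
a = sin²(Δφ/2) + cos φ₁ · cos φ₂ · sin²(Δλ/2) = 0.253801.
c = 2·atan2(√a, √(1−a)) = 1.05595 rad → d = 6371·c ≈ 6727.47 km.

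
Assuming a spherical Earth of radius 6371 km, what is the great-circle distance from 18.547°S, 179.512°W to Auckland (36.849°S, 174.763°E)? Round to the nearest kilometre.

2111 km

Δλ = 174.763 − -179.512 = 354.275°; wrapped into (−180°, 180°]: -5.725°.
Δφ = -36.849 − -18.547 = -18.302°.
a = sin²(Δφ/2) + cos φ₁ · cos φ₂ · sin²(Δλ/2) = 0.027185.
c = 2·atan2(√a, √(1−a)) = 0.33127 rad → d = 6371·c ≈ 2110.51 km.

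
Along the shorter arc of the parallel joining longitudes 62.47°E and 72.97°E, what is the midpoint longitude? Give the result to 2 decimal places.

Signed shortest Δλ from +62.47° to +72.97° is +10.50°.
Midpoint longitude = +62.47° + (+10.50°)/2 = +62.47° + 5.25° = +67.72°.

67.72°E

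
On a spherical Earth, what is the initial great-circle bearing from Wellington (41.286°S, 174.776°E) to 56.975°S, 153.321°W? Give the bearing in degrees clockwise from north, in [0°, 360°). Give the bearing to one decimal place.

138.4°

Δλ = -153.321 − 174.776 = -328.097°; wrapped into (−180°, 180°]: 31.903°.
θ = atan2( sin Δλ · cos φ₂ , cos φ₁ · sin φ₂ − sin φ₁ · cos φ₂ · cos Δλ )
  = atan2(0.28803, -0.32474) = 138.428° → normalised to [0°, 360°): 138.428°.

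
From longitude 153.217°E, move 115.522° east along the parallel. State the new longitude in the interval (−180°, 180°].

91.261°W

Start at +153.217°; shift +115.522° → +268.739°.
+268.739° lies outside (−180°, 180°]; subtract 360° → -91.261°.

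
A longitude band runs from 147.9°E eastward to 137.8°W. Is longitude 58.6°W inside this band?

Band width going east from +147.9° to -137.8°: ((-137.8 − 147.9) mod 360) = 74.3°.
Offset of -58.6° east of the west edge: ((-58.6 − 147.9) mod 360) = 153.5°.
153.5° > 74.3° ⇒ outside.

No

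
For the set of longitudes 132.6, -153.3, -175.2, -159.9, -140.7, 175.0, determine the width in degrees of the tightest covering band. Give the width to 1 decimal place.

Sort the longitudes: -175.2°, -159.9°, -153.3°, -140.7°, +132.6°, +175.0°.
Eastward gaps between consecutive values (wrapping around): 15.3°, 6.6°, 12.6°, 273.3°, 42.4°, 9.8°.
Largest gap = 273.3° ⇒ minimal covering band is its complement: 360° − 273.3° = 86.7°.
Band runs from +132.6° eastward to -140.7°, crossing the antimeridian.

86.7°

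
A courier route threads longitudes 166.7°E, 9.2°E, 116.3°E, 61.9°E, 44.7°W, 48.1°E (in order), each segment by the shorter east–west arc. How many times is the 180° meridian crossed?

Leg 1: +166.7° → +9.2°, shortest Δλ = -157.5° (west) — does not cross 180°.
Leg 2: +9.2° → +116.3°, shortest Δλ = 107.1° (east) — does not cross 180°.
Leg 3: +116.3° → +61.9°, shortest Δλ = -54.4° (west) — does not cross 180°.
Leg 4: +61.9° → -44.7°, shortest Δλ = -106.6° (west) — does not cross 180°.
Leg 5: -44.7° → +48.1°, shortest Δλ = 92.8° (east) — does not cross 180°.
Total crossings: 0.

0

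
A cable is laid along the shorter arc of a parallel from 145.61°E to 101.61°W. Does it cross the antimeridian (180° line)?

Naïve |-101.61 − 145.61| = 247.22° > 180°, so the shorter arc goes the other way round — across 180°.
Signed shortest Δλ = ((-101.61 − 145.61 + 180) mod 360) − 180 = 112.78°.
Going east by 112.78° from +145.61° passes through 180° before reaching -101.61°.

Yes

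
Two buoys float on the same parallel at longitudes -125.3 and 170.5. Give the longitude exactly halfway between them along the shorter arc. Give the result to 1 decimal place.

-157.4°

Signed shortest Δλ from -125.3° to +170.5° is -64.2°.
Midpoint longitude = -125.3° + (-64.2°)/2 = -125.3° − 32.1° = -157.4°.
(The naïve average (-125.3 + +170.5)/2 = 22.6° is on the wrong side of the globe.)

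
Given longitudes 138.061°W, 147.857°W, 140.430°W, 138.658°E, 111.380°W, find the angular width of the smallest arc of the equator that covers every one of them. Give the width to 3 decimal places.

Sort the longitudes: -147.857°, -140.430°, -138.061°, -111.380°, +138.658°.
Eastward gaps between consecutive values (wrapping around): 7.427°, 2.369°, 26.681°, 250.038°, 73.485°.
Largest gap = 250.038° ⇒ minimal covering band is its complement: 360° − 250.038° = 109.962°.
Band runs from +138.658° eastward to -111.380°, crossing the antimeridian.

109.962°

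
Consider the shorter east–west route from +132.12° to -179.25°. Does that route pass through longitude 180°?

Naïve |-179.25 − 132.12| = 311.37° > 180°, so the shorter arc goes the other way round — across 180°.
Signed shortest Δλ = ((-179.25 − 132.12 + 180) mod 360) − 180 = 48.63°.
Going east by 48.63° from +132.12° passes through 180° before reaching -179.25°.

Yes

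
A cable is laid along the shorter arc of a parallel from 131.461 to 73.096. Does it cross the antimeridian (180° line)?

No

Signed shortest Δλ = ((73.096 − 131.461 + 180) mod 360) − 180 = -58.365°.
Going west by 58.365° from +131.461° reaches +73.096° without touching 180°.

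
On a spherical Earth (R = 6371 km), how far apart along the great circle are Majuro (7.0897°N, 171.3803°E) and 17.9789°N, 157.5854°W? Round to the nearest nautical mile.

Δλ = -157.5854 − 171.3803 = -328.9657°; wrapped into (−180°, 180°]: 31.0343°.
Δφ = 17.9789 − 7.0897 = 10.8892°.
a = sin²(Δφ/2) + cos φ₁ · cos φ₂ · sin²(Δλ/2) = 0.076558.
c = 2·atan2(√a, √(1−a)) = 0.56070 rad → d = 6371·c ≈ 3572.21 km ≈ 1928.84 nmi.

1929 nmi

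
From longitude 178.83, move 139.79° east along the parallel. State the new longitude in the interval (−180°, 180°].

Start at +178.83°; shift +139.79° → +318.62°.
+318.62° lies outside (−180°, 180°]; subtract 360° → -41.38°.

-41.38°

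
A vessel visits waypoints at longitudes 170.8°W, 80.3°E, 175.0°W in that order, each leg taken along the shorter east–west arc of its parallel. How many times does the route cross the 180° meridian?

2

Leg 1: -170.8° → +80.3°, shortest Δλ = -108.9° (west) — crosses 180°.
Leg 2: +80.3° → -175.0°, shortest Δλ = 104.7° (east) — crosses 180°.
Total crossings: 2.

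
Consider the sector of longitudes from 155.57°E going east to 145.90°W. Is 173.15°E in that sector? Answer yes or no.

Band width going east from +155.57° to -145.90°: ((-145.90 − 155.57) mod 360) = 58.53°.
Offset of +173.15° east of the west edge: ((173.15 − 155.57) mod 360) = 17.58°.
17.58° ≤ 58.53° ⇒ inside.

Yes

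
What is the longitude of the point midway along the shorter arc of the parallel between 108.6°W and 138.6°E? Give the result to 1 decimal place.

165.0°W

Signed shortest Δλ from -108.6° to +138.6° is -112.8°.
Midpoint longitude = -108.6° + (-112.8°)/2 = -108.6° − 56.4° = -165.0°.
(The naïve average (-108.6 + +138.6)/2 = 15.0° is on the wrong side of the globe.)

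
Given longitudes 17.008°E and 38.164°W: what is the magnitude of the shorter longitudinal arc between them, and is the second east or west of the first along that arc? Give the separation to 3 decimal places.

Raw difference: -38.164 − 17.008 = -55.172°.
Normalise into (−180°, 180°]: -55.172° stays -55.172°.
Negative ⇒ the second point lies to the west; separation 55.172°.

55.172° west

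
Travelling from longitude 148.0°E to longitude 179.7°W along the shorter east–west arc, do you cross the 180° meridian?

Naïve |-179.7 − 148.0| = 327.7° > 180°, so the shorter arc goes the other way round — across 180°.
Signed shortest Δλ = ((-179.7 − 148.0 + 180) mod 360) − 180 = 32.3°.
Going east by 32.3° from +148.0° passes through 180° before reaching -179.7°.

Yes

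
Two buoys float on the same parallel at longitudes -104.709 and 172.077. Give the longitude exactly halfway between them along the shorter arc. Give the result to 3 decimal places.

-146.316°

Signed shortest Δλ from -104.709° to +172.077° is -83.214°.
Midpoint longitude = -104.709° + (-83.214°)/2 = -104.709° − 41.607° = -146.316°.
(The naïve average (-104.709 + +172.077)/2 = 33.684° is on the wrong side of the globe.)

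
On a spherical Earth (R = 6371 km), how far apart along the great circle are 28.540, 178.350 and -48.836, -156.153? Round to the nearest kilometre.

8969 km

Δλ = -156.153 − 178.350 = -334.503°; wrapped into (−180°, 180°]: 25.497°.
Δφ = -48.836 − 28.540 = -77.376°.
a = sin²(Δφ/2) + cos φ₁ · cos φ₂ · sin²(Δλ/2) = 0.418882.
c = 2·atan2(√a, √(1−a)) = 1.40784 rad → d = 6371·c ≈ 8969.34 km.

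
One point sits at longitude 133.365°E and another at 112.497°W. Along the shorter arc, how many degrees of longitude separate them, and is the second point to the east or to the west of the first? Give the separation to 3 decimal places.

114.138° east

Raw difference: -112.497 − 133.365 = -245.862°.
Normalise into (−180°, 180°]: -245.862° + 360° = 114.138°.
Positive ⇒ the second point lies to the east; separation 114.138°.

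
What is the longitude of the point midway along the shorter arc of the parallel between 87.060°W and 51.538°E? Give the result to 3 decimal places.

Signed shortest Δλ from -87.060° to +51.538° is +138.598°.
Midpoint longitude = -87.060° + (+138.598°)/2 = -87.060° + 69.299° = -17.761°.

17.761°W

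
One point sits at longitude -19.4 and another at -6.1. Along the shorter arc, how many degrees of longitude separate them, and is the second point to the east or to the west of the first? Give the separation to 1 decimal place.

Raw difference: -6.1 − -19.4 = 13.3°.
Normalise into (−180°, 180°]: 13.3° stays 13.3°.
Positive ⇒ the second point lies to the east; separation 13.3°.

13.3° east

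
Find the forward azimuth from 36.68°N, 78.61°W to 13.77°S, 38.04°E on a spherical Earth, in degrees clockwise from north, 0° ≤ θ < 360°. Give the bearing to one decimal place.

85.4°

Δλ = 38.04 − -78.61 = 116.65°.
θ = atan2( sin Δλ · cos φ₂ , cos φ₁ · sin φ₂ − sin φ₁ · cos φ₂ · cos Δλ )
  = atan2(0.86808, 0.06934) = 85.433° → normalised to [0°, 360°): 85.433°.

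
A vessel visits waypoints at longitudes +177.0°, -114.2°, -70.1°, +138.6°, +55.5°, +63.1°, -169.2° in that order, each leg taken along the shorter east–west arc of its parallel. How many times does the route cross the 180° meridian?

3

Leg 1: +177.0° → -114.2°, shortest Δλ = 68.8° (east) — crosses 180°.
Leg 2: -114.2° → -70.1°, shortest Δλ = 44.1° (east) — does not cross 180°.
Leg 3: -70.1° → +138.6°, shortest Δλ = -151.3° (west) — crosses 180°.
Leg 4: +138.6° → +55.5°, shortest Δλ = -83.1° (west) — does not cross 180°.
Leg 5: +55.5° → +63.1°, shortest Δλ = 7.6° (east) — does not cross 180°.
Leg 6: +63.1° → -169.2°, shortest Δλ = 127.7° (east) — crosses 180°.
Total crossings: 3.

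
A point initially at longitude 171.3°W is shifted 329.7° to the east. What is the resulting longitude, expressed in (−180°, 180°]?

158.4°E

Start at -171.3°; shift +329.7° → +158.4°.
+158.4° already lies in (−180°, 180°].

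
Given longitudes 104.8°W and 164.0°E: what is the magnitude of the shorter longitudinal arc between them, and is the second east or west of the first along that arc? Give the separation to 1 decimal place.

91.2° west

Raw difference: 164.0 − -104.8 = 268.8°.
Normalise into (−180°, 180°]: 268.8° − 360° = -91.2°.
Negative ⇒ the second point lies to the west; separation 91.2°.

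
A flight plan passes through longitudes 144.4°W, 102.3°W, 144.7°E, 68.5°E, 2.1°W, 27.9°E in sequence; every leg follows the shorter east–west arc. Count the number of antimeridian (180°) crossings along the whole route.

Leg 1: -144.4° → -102.3°, shortest Δλ = 42.1° (east) — does not cross 180°.
Leg 2: -102.3° → +144.7°, shortest Δλ = -113.0° (west) — crosses 180°.
Leg 3: +144.7° → +68.5°, shortest Δλ = -76.2° (west) — does not cross 180°.
Leg 4: +68.5° → -2.1°, shortest Δλ = -70.6° (west) — does not cross 180°.
Leg 5: -2.1° → +27.9°, shortest Δλ = 30.0° (east) — does not cross 180°.
Total crossings: 1.

1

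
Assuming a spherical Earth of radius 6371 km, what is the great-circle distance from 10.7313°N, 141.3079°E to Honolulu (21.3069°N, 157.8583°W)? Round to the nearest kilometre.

Δλ = -157.8583 − 141.3079 = -299.1662°; wrapped into (−180°, 180°]: 60.8338°.
Δφ = 21.3069 − 10.7313 = 10.5756°.
a = sin²(Δφ/2) + cos φ₁ · cos φ₂ · sin²(Δλ/2) = 0.243124.
c = 2·atan2(√a, √(1−a)) = 1.03124 rad → d = 6371·c ≈ 6570.05 km.

6570 km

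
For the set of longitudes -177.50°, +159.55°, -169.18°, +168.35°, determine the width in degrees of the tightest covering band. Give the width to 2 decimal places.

Sort the longitudes: -177.50°, -169.18°, +159.55°, +168.35°.
Eastward gaps between consecutive values (wrapping around): 8.32°, 328.73°, 8.80°, 14.15°.
Largest gap = 328.73° ⇒ minimal covering band is its complement: 360° − 328.73° = 31.27°.
Band runs from +159.55° eastward to -169.18°, crossing the antimeridian.

31.27°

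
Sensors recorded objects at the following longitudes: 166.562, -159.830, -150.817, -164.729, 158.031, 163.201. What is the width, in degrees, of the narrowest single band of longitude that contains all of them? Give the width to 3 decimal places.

51.152°

Sort the longitudes: -164.729°, -159.830°, -150.817°, +158.031°, +163.201°, +166.562°.
Eastward gaps between consecutive values (wrapping around): 4.899°, 9.013°, 308.848°, 5.170°, 3.361°, 28.709°.
Largest gap = 308.848° ⇒ minimal covering band is its complement: 360° − 308.848° = 51.152°.
Band runs from +158.031° eastward to -150.817°, crossing the antimeridian.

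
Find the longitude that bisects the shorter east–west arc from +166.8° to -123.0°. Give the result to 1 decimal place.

-158.1°

Signed shortest Δλ from +166.8° to -123.0° is +70.2°.
Midpoint longitude = +166.8° + (+70.2°)/2 = +166.8° + 35.1° = +201.9°.
Normalise into (−180°, 180°]: -158.1°.
(The naïve average (+166.8 + -123.0)/2 = 21.9° is on the wrong side of the globe.)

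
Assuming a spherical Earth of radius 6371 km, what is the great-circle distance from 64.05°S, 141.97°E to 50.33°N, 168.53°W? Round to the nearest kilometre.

13422 km

Δλ = -168.53 − 141.97 = -310.50°; wrapped into (−180°, 180°]: 49.50°.
Δφ = 50.33 − -64.05 = 114.38°.
a = sin²(Δφ/2) + cos φ₁ · cos φ₂ · sin²(Δλ/2) = 0.755355.
c = 2·atan2(√a, √(1−a)) = 2.10681 rad → d = 6371·c ≈ 13422.46 km.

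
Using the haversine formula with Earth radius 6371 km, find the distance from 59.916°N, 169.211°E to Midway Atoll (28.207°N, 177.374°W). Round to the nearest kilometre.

3669 km

Δλ = -177.374 − 169.211 = -346.585°; wrapped into (−180°, 180°]: 13.415°.
Δφ = 28.207 − 59.916 = -31.709°.
a = sin²(Δφ/2) + cos φ₁ · cos φ₂ · sin²(Δλ/2) = 0.080662.
c = 2·atan2(√a, √(1−a)) = 0.57595 rad → d = 6371·c ≈ 3669.37 km.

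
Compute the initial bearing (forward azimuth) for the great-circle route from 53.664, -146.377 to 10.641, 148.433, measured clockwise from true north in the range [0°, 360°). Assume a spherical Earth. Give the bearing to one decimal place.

256.0°

Δλ = 148.433 − -146.377 = 294.810°; wrapped into (−180°, 180°]: -65.190°.
θ = atan2( sin Δλ · cos φ₂ , cos φ₁ · sin φ₂ − sin φ₁ · cos φ₂ · cos Δλ )
  = atan2(-0.89209, -0.22280) = -104.022° → normalised to [0°, 360°): 255.978°.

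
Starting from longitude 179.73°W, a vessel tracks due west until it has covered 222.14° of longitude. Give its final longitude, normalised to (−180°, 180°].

41.87°W

Start at -179.73°; shift −222.14° → -401.87°.
-401.87° lies outside (−180°, 180°]; add 360° → -41.87°.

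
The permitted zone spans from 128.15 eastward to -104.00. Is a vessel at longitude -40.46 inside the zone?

No

Band width going east from +128.15° to -104.00°: ((-104.00 − 128.15) mod 360) = 127.85°.
Offset of -40.46° east of the west edge: ((-40.46 − 128.15) mod 360) = 191.39°.
191.39° > 127.85° ⇒ outside.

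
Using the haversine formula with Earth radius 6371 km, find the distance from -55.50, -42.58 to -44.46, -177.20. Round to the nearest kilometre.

8111 km

Δλ = -177.20 − -42.58 = -134.62°.
Δφ = -44.46 − -55.50 = 11.04°.
a = sin²(Δφ/2) + cos φ₁ · cos φ₂ · sin²(Δλ/2) = 0.353365.
c = 2·atan2(√a, √(1−a)) = 1.27315 rad → d = 6371·c ≈ 8111.25 km.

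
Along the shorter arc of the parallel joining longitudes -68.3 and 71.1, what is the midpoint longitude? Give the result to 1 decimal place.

Signed shortest Δλ from -68.3° to +71.1° is +139.4°.
Midpoint longitude = -68.3° + (+139.4°)/2 = -68.3° + 69.7° = +1.4°.

+1.4°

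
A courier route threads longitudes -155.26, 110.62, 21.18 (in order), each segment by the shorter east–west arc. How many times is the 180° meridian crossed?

1

Leg 1: -155.26° → +110.62°, shortest Δλ = -94.12° (west) — crosses 180°.
Leg 2: +110.62° → +21.18°, shortest Δλ = -89.44° (west) — does not cross 180°.
Total crossings: 1.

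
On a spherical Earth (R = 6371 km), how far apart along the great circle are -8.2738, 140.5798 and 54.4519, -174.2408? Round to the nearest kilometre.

Δλ = -174.2408 − 140.5798 = -314.8206°; wrapped into (−180°, 180°]: 45.1794°.
Δφ = 54.4519 − -8.2738 = 62.7257°.
a = sin²(Δφ/2) + cos φ₁ · cos φ₂ · sin²(Δλ/2) = 0.355768.
c = 2·atan2(√a, √(1−a)) = 1.27817 rad → d = 6371·c ≈ 8143.25 km.

8143 km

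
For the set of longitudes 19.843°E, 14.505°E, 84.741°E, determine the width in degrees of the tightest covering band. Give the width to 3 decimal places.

70.236°

Sort the longitudes: +14.505°, +19.843°, +84.741°.
Eastward gaps between consecutive values (wrapping around): 5.338°, 64.898°, 289.764°.
Largest gap = 289.764° ⇒ minimal covering band is its complement: 360° − 289.764° = 70.236°.
Band runs from +14.505° eastward to +84.741°.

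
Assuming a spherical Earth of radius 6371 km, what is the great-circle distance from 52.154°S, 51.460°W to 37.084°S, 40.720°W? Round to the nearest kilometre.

1874 km

Δλ = -40.720 − -51.460 = 10.740°.
Δφ = -37.084 − -52.154 = 15.070°.
a = sin²(Δφ/2) + cos φ₁ · cos φ₂ · sin²(Δλ/2) = 0.021482.
c = 2·atan2(√a, √(1−a)) = 0.29420 rad → d = 6371·c ≈ 1874.33 km.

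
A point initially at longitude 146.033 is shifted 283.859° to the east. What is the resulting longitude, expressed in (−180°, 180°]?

Start at +146.033°; shift +283.859° → +429.892°.
+429.892° lies outside (−180°, 180°]; subtract 360° → +69.892°.

+69.892°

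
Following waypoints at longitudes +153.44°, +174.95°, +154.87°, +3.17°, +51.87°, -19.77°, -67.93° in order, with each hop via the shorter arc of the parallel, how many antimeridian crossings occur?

0

Leg 1: +153.44° → +174.95°, shortest Δλ = 21.51° (east) — does not cross 180°.
Leg 2: +174.95° → +154.87°, shortest Δλ = -20.08° (west) — does not cross 180°.
Leg 3: +154.87° → +3.17°, shortest Δλ = -151.7° (west) — does not cross 180°.
Leg 4: +3.17° → +51.87°, shortest Δλ = 48.7° (east) — does not cross 180°.
Leg 5: +51.87° → -19.77°, shortest Δλ = -71.64° (west) — does not cross 180°.
Leg 6: -19.77° → -67.93°, shortest Δλ = -48.16° (west) — does not cross 180°.
Total crossings: 0.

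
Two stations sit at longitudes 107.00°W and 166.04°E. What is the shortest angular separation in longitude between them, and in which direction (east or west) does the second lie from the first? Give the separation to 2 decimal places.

86.96° west

Raw difference: 166.04 − -107.00 = 273.04°.
Normalise into (−180°, 180°]: 273.04° − 360° = -86.96°.
Negative ⇒ the second point lies to the west; separation 86.96°.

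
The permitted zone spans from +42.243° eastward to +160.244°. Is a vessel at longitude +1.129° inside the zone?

No

Band width going east from +42.243° to +160.244°: ((160.244 − 42.243) mod 360) = 118.001°.
Offset of +1.129° east of the west edge: ((1.129 − 42.243) mod 360) = 318.886°.
318.886° > 118.001° ⇒ outside.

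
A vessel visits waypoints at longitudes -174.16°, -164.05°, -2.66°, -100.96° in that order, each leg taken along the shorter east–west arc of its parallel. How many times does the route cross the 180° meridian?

0

Leg 1: -174.16° → -164.05°, shortest Δλ = 10.11° (east) — does not cross 180°.
Leg 2: -164.05° → -2.66°, shortest Δλ = 161.39° (east) — does not cross 180°.
Leg 3: -2.66° → -100.96°, shortest Δλ = -98.3° (west) — does not cross 180°.
Total crossings: 0.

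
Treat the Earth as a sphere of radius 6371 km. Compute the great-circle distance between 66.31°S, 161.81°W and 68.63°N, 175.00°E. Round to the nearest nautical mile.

8160 nmi

Δλ = 175.00 − -161.81 = 336.81°; wrapped into (−180°, 180°]: -23.19°.
Δφ = 68.63 − -66.31 = 134.94°.
a = sin²(Δφ/2) + cos φ₁ · cos φ₂ · sin²(Δλ/2) = 0.859098.
c = 2·atan2(√a, √(1−a)) = 2.37200 rad → d = 6371·c ≈ 15112.02 km ≈ 8159.84 nmi.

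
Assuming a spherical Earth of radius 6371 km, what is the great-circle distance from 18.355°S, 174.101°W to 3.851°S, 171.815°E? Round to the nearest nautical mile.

Δλ = 171.815 − -174.101 = 345.916°; wrapped into (−180°, 180°]: -14.084°.
Δφ = -3.851 − -18.355 = 14.504°.
a = sin²(Δφ/2) + cos φ₁ · cos φ₂ · sin²(Δλ/2) = 0.030168.
c = 2·atan2(√a, √(1−a)) = 0.34915 rad → d = 6371·c ≈ 2224.43 km ≈ 1201.10 nmi.

1201 nmi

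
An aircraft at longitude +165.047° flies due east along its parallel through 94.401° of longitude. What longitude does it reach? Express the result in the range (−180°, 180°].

Start at +165.047°; shift +94.401° → +259.448°.
+259.448° lies outside (−180°, 180°]; subtract 360° → -100.552°.

-100.552°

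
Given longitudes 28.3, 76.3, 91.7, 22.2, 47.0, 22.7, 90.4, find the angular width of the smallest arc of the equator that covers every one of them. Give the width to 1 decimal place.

69.5°

Sort the longitudes: +22.2°, +22.7°, +28.3°, +47.0°, +76.3°, +90.4°, +91.7°.
Eastward gaps between consecutive values (wrapping around): 0.5°, 5.6°, 18.7°, 29.3°, 14.1°, 1.3°, 290.5°.
Largest gap = 290.5° ⇒ minimal covering band is its complement: 360° − 290.5° = 69.5°.
Band runs from +22.2° eastward to +91.7°.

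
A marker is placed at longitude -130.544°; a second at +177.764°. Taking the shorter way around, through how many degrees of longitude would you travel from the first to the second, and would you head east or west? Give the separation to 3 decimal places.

Raw difference: 177.764 − -130.544 = 308.308°.
Normalise into (−180°, 180°]: 308.308° − 360° = -51.692°.
Negative ⇒ the second point lies to the west; separation 51.692°.

51.692° west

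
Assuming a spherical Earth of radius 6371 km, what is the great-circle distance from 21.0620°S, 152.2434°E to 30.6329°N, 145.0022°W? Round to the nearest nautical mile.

4765 nmi

Δλ = -145.0022 − 152.2434 = -297.2456°; wrapped into (−180°, 180°]: 62.7544°.
Δφ = 30.6329 − -21.0620 = 51.6949°.
a = sin²(Δφ/2) + cos φ₁ · cos φ₂ · sin²(Δλ/2) = 0.407757.
c = 2·atan2(√a, √(1−a)) = 1.38525 rad → d = 6371·c ≈ 8825.41 km ≈ 4765.34 nmi.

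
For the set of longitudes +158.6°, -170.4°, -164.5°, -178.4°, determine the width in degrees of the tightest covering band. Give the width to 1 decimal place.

Sort the longitudes: -178.4°, -170.4°, -164.5°, +158.6°.
Eastward gaps between consecutive values (wrapping around): 8.0°, 5.9°, 323.1°, 23.0°.
Largest gap = 323.1° ⇒ minimal covering band is its complement: 360° − 323.1° = 36.9°.
Band runs from +158.6° eastward to -164.5°, crossing the antimeridian.

36.9°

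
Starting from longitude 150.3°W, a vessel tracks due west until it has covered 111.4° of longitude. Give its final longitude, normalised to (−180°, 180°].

Start at -150.3°; shift −111.4° → -261.7°.
-261.7° lies outside (−180°, 180°]; add 360° → +98.3°.

98.3°E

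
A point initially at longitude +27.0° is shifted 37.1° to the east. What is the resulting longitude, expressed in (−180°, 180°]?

Start at +27.0°; shift +37.1° → +64.1°.
+64.1° already lies in (−180°, 180°].

+64.1°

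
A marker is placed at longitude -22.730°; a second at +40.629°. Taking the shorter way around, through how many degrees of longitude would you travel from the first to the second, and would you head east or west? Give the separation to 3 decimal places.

63.359° east

Raw difference: 40.629 − -22.730 = 63.359°.
Normalise into (−180°, 180°]: 63.359° stays 63.359°.
Positive ⇒ the second point lies to the east; separation 63.359°.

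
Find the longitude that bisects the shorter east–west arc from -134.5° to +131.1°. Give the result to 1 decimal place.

Signed shortest Δλ from -134.5° to +131.1° is -94.4°.
Midpoint longitude = -134.5° + (-94.4°)/2 = -134.5° − 47.2° = -181.7°.
Normalise into (−180°, 180°]: +178.3°.
(The naïve average (-134.5 + +131.1)/2 = -1.7° is on the wrong side of the globe.)

+178.3°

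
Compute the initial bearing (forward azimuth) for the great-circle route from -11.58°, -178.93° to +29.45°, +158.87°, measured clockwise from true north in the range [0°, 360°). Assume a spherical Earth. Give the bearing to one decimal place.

Δλ = 158.87 − -178.93 = 337.80°; wrapped into (−180°, 180°]: -22.20°.
θ = atan2( sin Δλ · cos φ₂ , cos φ₁ · sin φ₂ − sin φ₁ · cos φ₂ · cos Δλ )
  = atan2(-0.32902, 0.64350) = -27.081° → normalised to [0°, 360°): 332.919°.

332.9°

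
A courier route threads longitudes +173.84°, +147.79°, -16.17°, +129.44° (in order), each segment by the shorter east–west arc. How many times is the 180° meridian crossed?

Leg 1: +173.84° → +147.79°, shortest Δλ = -26.05° (west) — does not cross 180°.
Leg 2: +147.79° → -16.17°, shortest Δλ = -163.96° (west) — does not cross 180°.
Leg 3: -16.17° → +129.44°, shortest Δλ = 145.61° (east) — does not cross 180°.
Total crossings: 0.

0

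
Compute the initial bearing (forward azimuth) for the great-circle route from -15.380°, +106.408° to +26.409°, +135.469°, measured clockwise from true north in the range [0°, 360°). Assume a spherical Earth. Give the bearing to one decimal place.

Δλ = 135.469 − 106.408 = 29.061°.
θ = atan2( sin Δλ · cos φ₂ , cos φ₁ · sin φ₂ − sin φ₁ · cos φ₂ · cos Δλ )
  = atan2(0.43505, 0.63648) = 34.353° → normalised to [0°, 360°): 34.353°.

34.4°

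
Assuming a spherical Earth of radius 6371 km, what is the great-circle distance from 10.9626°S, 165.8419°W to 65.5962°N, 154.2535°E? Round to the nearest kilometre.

9126 km

Δλ = 154.2535 − -165.8419 = 320.0954°; wrapped into (−180°, 180°]: -39.9046°.
Δφ = 65.5962 − -10.9626 = 76.5588°.
a = sin²(Δφ/2) + cos φ₁ · cos φ₂ · sin²(Δλ/2) = 0.431009.
c = 2·atan2(√a, √(1−a)) = 1.43237 rad → d = 6371·c ≈ 9125.64 km.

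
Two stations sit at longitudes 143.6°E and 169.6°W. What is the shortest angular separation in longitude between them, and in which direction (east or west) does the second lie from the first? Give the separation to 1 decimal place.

46.8° east

Raw difference: -169.6 − 143.6 = -313.2°.
Normalise into (−180°, 180°]: -313.2° + 360° = 46.8°.
Positive ⇒ the second point lies to the east; separation 46.8°.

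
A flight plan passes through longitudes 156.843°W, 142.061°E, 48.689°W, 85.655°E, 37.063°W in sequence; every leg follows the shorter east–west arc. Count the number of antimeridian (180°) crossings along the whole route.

2

Leg 1: -156.843° → +142.061°, shortest Δλ = -61.096° (west) — crosses 180°.
Leg 2: +142.061° → -48.689°, shortest Δλ = 169.25° (east) — crosses 180°.
Leg 3: -48.689° → +85.655°, shortest Δλ = 134.344° (east) — does not cross 180°.
Leg 4: +85.655° → -37.063°, shortest Δλ = -122.718° (west) — does not cross 180°.
Total crossings: 2.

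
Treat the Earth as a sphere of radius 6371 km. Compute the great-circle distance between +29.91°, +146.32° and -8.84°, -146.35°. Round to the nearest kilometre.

8375 km

Δλ = -146.35 − 146.32 = -292.67°; wrapped into (−180°, 180°]: 67.33°.
Δφ = -8.84 − 29.91 = -38.75°.
a = sin²(Δφ/2) + cos φ₁ · cos φ₂ · sin²(Δλ/2) = 0.373254.
c = 2·atan2(√a, √(1−a)) = 1.31451 rad → d = 6371·c ≈ 8374.74 km.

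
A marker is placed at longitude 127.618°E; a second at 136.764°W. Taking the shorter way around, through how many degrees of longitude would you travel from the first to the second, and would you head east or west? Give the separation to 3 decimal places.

Raw difference: -136.764 − 127.618 = -264.382°.
Normalise into (−180°, 180°]: -264.382° + 360° = 95.618°.
Positive ⇒ the second point lies to the east; separation 95.618°.

95.618° east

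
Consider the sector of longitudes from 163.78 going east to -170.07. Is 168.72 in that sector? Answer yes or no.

Yes

Band width going east from +163.78° to -170.07°: ((-170.07 − 163.78) mod 360) = 26.15°.
Offset of +168.72° east of the west edge: ((168.72 − 163.78) mod 360) = 4.94°.
4.94° ≤ 26.15° ⇒ inside.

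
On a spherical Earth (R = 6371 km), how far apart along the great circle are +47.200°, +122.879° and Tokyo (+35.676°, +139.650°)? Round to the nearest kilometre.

Δλ = 139.650 − 122.879 = 16.771°.
Δφ = 35.676 − 47.200 = -11.524°.
a = sin²(Δφ/2) + cos φ₁ · cos φ₂ · sin²(Δλ/2) = 0.021817.
c = 2·atan2(√a, √(1−a)) = 0.29650 rad → d = 6371·c ≈ 1889.00 km.

1889 km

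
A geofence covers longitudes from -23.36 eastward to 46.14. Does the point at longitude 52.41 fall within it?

Band width going east from -23.36° to +46.14°: ((46.14 − -23.36) mod 360) = 69.50°.
Offset of +52.41° east of the west edge: ((52.41 − -23.36) mod 360) = 75.77°.
75.77° > 69.50° ⇒ outside.

No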